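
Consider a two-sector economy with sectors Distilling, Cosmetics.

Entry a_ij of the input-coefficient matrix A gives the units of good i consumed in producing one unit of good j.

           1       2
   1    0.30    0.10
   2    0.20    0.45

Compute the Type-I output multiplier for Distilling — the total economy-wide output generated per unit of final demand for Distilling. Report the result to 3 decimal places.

m_1 = 2.055

I − A =
  [   0.70    -0.10]
  [  -0.20     0.55]
det(I−A) = (0.70)(0.55) − (-0.10)(-0.20) = 0.3650
adj(I−A) = [[0.55, 0.10], [0.20, 0.70]]
(I − A)⁻¹ = adj(I−A) / det(I−A) ≈
  [   1.5068     0.2740]
  [   0.5479     1.9178]
The output multiplier for sector j is the column-j sum of the Leontief inverse (I − A)⁻¹ = adj(I−A) / det(I−A).
Column 1 of adj(I−A): (0.55, 0.20); det(I−A) = 0.3650.
m_1 = (0.55 + 0.20) / 0.3650 = 0.75 / 0.3650 ≈ 2.055.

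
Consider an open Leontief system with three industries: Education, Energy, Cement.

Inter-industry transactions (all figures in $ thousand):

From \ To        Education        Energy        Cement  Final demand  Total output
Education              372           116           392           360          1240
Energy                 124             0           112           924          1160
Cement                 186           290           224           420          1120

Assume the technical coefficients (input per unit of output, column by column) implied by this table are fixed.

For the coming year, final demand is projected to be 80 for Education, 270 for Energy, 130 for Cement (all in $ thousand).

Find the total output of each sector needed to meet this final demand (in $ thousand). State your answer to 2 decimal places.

x_1 = 326.50, x_2 = 335.51, x_3 = 328.56

Technical coefficients a_ij = z_ij / X_j:
  a_11 = 372/1240 = 0.30, a_21 = 124/1240 = 0.10, a_31 = 186/1240 = 0.15
  a_12 = 116/1160 = 0.10, a_22 = 0/1160 = 0.00, a_32 = 290/1160 = 0.25
  a_13 = 392/1120 = 0.35, a_23 = 112/1120 = 0.10, a_33 = 224/1120 = 0.20
I − A =
  [   0.70    -0.10    -0.35]
  [  -0.10     1.00    -0.10]
  [  -0.15    -0.25     0.80]
Cofactors of I−A, C_ij = (−1)^(i+j)·(minor ij) (rows/columns in the sector order above):
  C_11 = (1.00)(0.80) − (-0.10)(-0.25) = 0.7750
  C_12 = −[(-0.10)(0.80) − (-0.10)(-0.15)] = 0.0950
  C_13 = (-0.10)(-0.25) − (1.00)(-0.15) = 0.1750
  C_21 = −[(-0.10)(0.80) − (-0.35)(-0.25)] = 0.1675
  C_22 = (0.70)(0.80) − (-0.35)(-0.15) = 0.5075
  C_23 = −[(0.70)(-0.25) − (-0.10)(-0.15)] = 0.1900
  C_31 = (-0.10)(-0.10) − (-0.35)(1.00) = 0.3600
  C_32 = −[(0.70)(-0.10) − (-0.35)(-0.10)] = 0.1050
  C_33 = (0.70)(1.00) − (-0.10)(-0.10) = 0.6900
det(I−A) = Σ_j (I−A)_1j·C_1j = (0.70)(0.7750) + (-0.10)(0.0950) + (-0.35)(0.1750) = 0.47175
adj(I−A) = Cᵀ =
  [ 0.7750   0.1675   0.3600]
  [ 0.0950   0.5075   0.1050]
  [ 0.1750   0.1900   0.6900]
(I − A)⁻¹ = adj(I−A) / det(I−A) ≈
  [   1.6428     0.3551     0.7631]
  [   0.2014     1.0758     0.2226]
  [   0.3710     0.4028     1.4626]
x = (I − A)⁻¹ d = adj(I−A)·d / det(I−A), with det(I−A) = 0.47175:
  x_1 = (0.7750·80 + 0.1675·270 + 0.3600·130) / 0.47175 = 154.025 / 0.47175 ≈ 326.50
  x_2 = (0.0950·80 + 0.5075·270 + 0.1050·130) / 0.47175 = 158.275 / 0.47175 ≈ 335.51
  x_3 = (0.1750·80 + 0.1900·270 + 0.6900·130) / 0.47175 = 155.00 / 0.47175 ≈ 328.56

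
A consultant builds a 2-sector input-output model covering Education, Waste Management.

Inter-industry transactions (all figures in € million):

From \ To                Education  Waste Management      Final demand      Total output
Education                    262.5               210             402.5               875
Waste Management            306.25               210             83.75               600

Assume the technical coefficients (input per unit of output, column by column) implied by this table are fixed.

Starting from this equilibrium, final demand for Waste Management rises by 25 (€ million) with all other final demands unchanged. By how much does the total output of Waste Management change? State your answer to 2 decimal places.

Technical coefficients a_ij = z_ij / X_j:
  a_11 = 262.5/875 = 0.30, a_21 = 306.25/875 = 0.35
  a_12 = 210/600 = 0.35, a_22 = 210/600 = 0.35
I − A =
  [   0.70    -0.35]
  [  -0.35     0.65]
det(I−A) = (0.70)(0.65) − (-0.35)(-0.35) = 0.3325
adj(I−A) = [[0.65, 0.35], [0.35, 0.70]]
(I − A)⁻¹ = adj(I−A) / det(I−A) ≈
  [   1.9549     1.0526]
  [   1.0526     2.1053]
Δx = (I − A)⁻¹ Δd with Δd having +25 in the Waste Management component and 0 elsewhere.
So Δx_2 = L_22 · (+25), where L_22 = adj(I−A)_22 / det(I−A) = 0.70 / 0.3325.
Δx_2 = 0.70 × (+25) / 0.3325 = 17.50 / 0.3325 ≈ 52.63.

Δx_2 = 52.63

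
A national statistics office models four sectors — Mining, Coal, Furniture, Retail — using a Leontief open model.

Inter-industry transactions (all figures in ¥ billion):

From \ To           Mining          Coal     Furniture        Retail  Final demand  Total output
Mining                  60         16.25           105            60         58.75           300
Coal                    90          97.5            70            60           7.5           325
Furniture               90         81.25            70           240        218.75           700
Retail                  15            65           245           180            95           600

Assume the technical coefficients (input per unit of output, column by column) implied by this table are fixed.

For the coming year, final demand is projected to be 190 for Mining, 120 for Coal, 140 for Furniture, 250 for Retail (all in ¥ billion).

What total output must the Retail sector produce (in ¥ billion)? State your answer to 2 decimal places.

Technical coefficients a_ij = z_ij / X_j:
  a_11 = 60/300 = 0.20, a_21 = 90/300 = 0.30, a_31 = 90/300 = 0.30, a_41 = 15/300 = 0.05
  a_12 = 16.25/325 = 0.05, a_22 = 97.5/325 = 0.30, a_32 = 81.25/325 = 0.25, a_42 = 65/325 = 0.20
  a_13 = 105/700 = 0.15, a_23 = 70/700 = 0.10, a_33 = 70/700 = 0.10, a_43 = 245/700 = 0.35
  a_14 = 60/600 = 0.10, a_24 = 60/600 = 0.10, a_34 = 240/600 = 0.40, a_44 = 180/600 = 0.30
I − A =
  [   0.80    -0.05    -0.15    -0.10]
  [  -0.30     0.70    -0.10    -0.10]
  [  -0.30    -0.25     0.90    -0.40]
  [  -0.05    -0.20    -0.35     0.70]
Compute the cofactors C_ij = (−1)^(i+j)·(3×3 minor ij) of I−A; the adjugate is their transpose:
adj(I−A) = Cᵀ =
  [ 0.290750   0.089500   0.102250   0.112750]
  [ 0.185000   0.342500   0.126250   0.147500]
  [ 0.232750   0.220250   0.355750   0.268000]
  [ 0.190000   0.214375   0.221250   0.426250]
det(I−A) = Σ_j (I−A)_1j·C_1j = (0.80)(0.290750) + (-0.05)(0.185000) + (-0.15)(0.232750) + (-0.10)(0.190000) = 0.1694375
(I − A)⁻¹ = adj(I−A) / det(I−A) ≈
  [   1.7160     0.5282     0.6035     0.6654]
  [   1.0918     2.0214     0.7451     0.8705]
  [   1.3737     1.2999     2.0996     1.5817]
  [   1.1214     1.2652     1.3058     2.5157]
x = (I − A)⁻¹ d = adj(I−A)·d / det(I−A), with det(I−A) = 0.1694375:
  x_1 = (0.290750·190 + 0.089500·120 + 0.102250·140 + 0.112750·250) / 0.1694375 = 108.485 / 0.1694375 ≈ 640.27
  x_2 = (0.185000·190 + 0.342500·120 + 0.126250·140 + 0.147500·250) / 0.1694375 = 130.80 / 0.1694375 ≈ 771.97
  x_3 = (0.232750·190 + 0.220250·120 + 0.355750·140 + 0.268000·250) / 0.1694375 = 187.4575 / 0.1694375 ≈ 1106.35
  x_4 = (0.190000·190 + 0.214375·120 + 0.221250·140 + 0.426250·250) / 0.1694375 = 199.3625 / 0.1694375 ≈ 1176.61

x_4 = 1176.61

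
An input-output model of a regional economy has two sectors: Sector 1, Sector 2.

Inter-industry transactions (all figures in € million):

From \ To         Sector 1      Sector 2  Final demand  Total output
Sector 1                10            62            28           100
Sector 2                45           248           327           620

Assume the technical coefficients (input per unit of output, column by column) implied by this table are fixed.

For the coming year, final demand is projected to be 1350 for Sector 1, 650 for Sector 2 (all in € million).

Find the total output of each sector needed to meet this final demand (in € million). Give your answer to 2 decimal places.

x_1 = 1767.68, x_2 = 2409.09

Technical coefficients a_ij = z_ij / X_j:
  a_11 = 10/100 = 0.10, a_21 = 45/100 = 0.45
  a_12 = 62/620 = 0.10, a_22 = 248/620 = 0.40
I − A =
  [   0.90    -0.10]
  [  -0.45     0.60]
det(I−A) = (0.90)(0.60) − (-0.10)(-0.45) = 0.4950
adj(I−A) = [[0.60, 0.10], [0.45, 0.90]]
(I − A)⁻¹ = adj(I−A) / det(I−A) ≈
  [   1.2121     0.2020]
  [   0.9091     1.8182]
x = (I − A)⁻¹ d = adj(I−A)·d / det(I−A), with det(I−A) = 0.4950:
  x_1 = (0.60·1350 + 0.10·650) / 0.4950 = 875.00 / 0.4950 ≈ 1767.68
  x_2 = (0.45·1350 + 0.90·650) / 0.4950 = 1192.50 / 0.4950 ≈ 2409.09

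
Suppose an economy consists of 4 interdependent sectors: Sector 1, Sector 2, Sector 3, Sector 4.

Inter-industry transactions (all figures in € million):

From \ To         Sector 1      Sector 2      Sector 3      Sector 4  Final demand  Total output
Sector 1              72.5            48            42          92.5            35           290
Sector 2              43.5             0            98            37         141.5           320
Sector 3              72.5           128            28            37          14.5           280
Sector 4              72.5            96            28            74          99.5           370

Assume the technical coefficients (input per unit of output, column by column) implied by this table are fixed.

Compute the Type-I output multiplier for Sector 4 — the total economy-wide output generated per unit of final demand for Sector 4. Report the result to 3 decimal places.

m_4 = 3.868

Technical coefficients a_ij = z_ij / X_j:
  a_11 = 72.5/290 = 0.25, a_21 = 43.5/290 = 0.15, a_31 = 72.5/290 = 0.25, a_41 = 72.5/290 = 0.25
  a_12 = 48/320 = 0.15, a_22 = 0/320 = 0.00, a_32 = 128/320 = 0.40, a_42 = 96/320 = 0.30
  a_13 = 42/280 = 0.15, a_23 = 98/280 = 0.35, a_33 = 28/280 = 0.10, a_43 = 28/280 = 0.10
  a_14 = 92.5/370 = 0.25, a_24 = 37/370 = 0.10, a_34 = 37/370 = 0.10, a_44 = 74/370 = 0.20
I − A =
  [   0.75    -0.15    -0.15    -0.25]
  [  -0.15     1.00    -0.35    -0.10]
  [  -0.25    -0.40     0.90    -0.10]
  [  -0.25    -0.30    -0.10     0.80]
Compute the cofactors C_ij = (−1)^(i+j)·(3×3 minor ij) of I−A; the adjugate is their transpose:
adj(I−A) = Cᵀ =
  [ 0.556500   0.236500   0.210250   0.229750]
  [ 0.210250   0.436250   0.221125   0.147875]
  [ 0.280000   0.290000   0.482000   0.184000]
  [ 0.287750   0.273750   0.208875   0.490125]
det(I−A) = Σ_j (I−A)_1j·C_1j = (0.75)(0.556500) + (-0.15)(0.210250) + (-0.15)(0.280000) + (-0.25)(0.287750) = 0.2719
(I − A)⁻¹ = adj(I−A) / det(I−A) ≈
  [   2.0467     0.8698     0.7733     0.8450]
  [   0.7733     1.6045     0.8133     0.5439]
  [   1.0298     1.0666     1.7727     0.6767]
  [   1.0583     1.0068     0.7682     1.8026]
The output multiplier for sector j is the column-j sum of the Leontief inverse (I − A)⁻¹ = adj(I−A) / det(I−A).
Column 4 of adj(I−A): (0.229750, 0.147875, 0.184000, 0.490125); det(I−A) = 0.2719.
m_4 = (0.229750 + 0.147875 + 0.184000 + 0.490125) / 0.2719 = 1.05175 / 0.2719 ≈ 3.868.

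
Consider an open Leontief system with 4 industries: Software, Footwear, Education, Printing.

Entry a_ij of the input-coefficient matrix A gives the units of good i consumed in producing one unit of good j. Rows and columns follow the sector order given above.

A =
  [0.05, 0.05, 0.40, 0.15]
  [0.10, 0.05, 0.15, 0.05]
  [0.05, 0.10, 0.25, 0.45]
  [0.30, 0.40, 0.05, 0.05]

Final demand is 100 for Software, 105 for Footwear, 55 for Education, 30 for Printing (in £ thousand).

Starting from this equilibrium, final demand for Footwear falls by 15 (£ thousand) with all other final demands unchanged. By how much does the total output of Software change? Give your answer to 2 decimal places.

I − A =
  [   0.95    -0.05    -0.40    -0.15]
  [  -0.10     0.95    -0.15    -0.05]
  [  -0.05    -0.10     0.75    -0.45]
  [  -0.30    -0.40    -0.05     0.95]
Compute the cofactors C_ij = (−1)^(i+j)·(3×3 minor ij) of I−A; the adjugate is their transpose:
adj(I−A) = Cᵀ =
  [ 0.599000   0.190250   0.376375   0.282875]
  [ 0.107750   0.548375   0.175750   0.129125]
  [ 0.201375   0.268875   0.784125   0.417375]
  [ 0.245125   0.305125   0.234125   0.635500]
det(I−A) = Σ_j (I−A)_1j·C_1j = (0.95)(0.599000) + (-0.05)(0.107750) + (-0.40)(0.201375) + (-0.15)(0.245125) = 0.44634375
(I − A)⁻¹ = adj(I−A) / det(I−A) ≈
  [   1.3420     0.4262     0.8432     0.6338]
  [   0.2414     1.2286     0.3938     0.2893]
  [   0.4512     0.6024     1.7568     0.9351]
  [   0.5492     0.6836     0.5245     1.4238]
Δx = (I − A)⁻¹ Δd with Δd having -15 in the Footwear component and 0 elsewhere.
So Δx_1 = L_12 · (-15), where L_12 = adj(I−A)_12 / det(I−A) = 0.190250 / 0.44634375.
Δx_1 = 0.190250 × (-15) / 0.44634375 = -2.85375 / 0.44634375 ≈ -6.39.

Δx_1 = -6.39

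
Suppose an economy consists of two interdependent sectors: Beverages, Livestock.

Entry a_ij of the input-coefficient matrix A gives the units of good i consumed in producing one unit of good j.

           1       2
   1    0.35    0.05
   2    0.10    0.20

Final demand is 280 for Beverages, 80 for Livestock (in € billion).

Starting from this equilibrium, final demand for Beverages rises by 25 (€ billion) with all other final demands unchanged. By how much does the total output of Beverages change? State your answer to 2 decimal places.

I − A =
  [   0.65    -0.05]
  [  -0.10     0.80]
det(I−A) = (0.65)(0.80) − (-0.05)(-0.10) = 0.5150
adj(I−A) = [[0.80, 0.05], [0.10, 0.65]]
(I − A)⁻¹ = adj(I−A) / det(I−A) ≈
  [   1.5534     0.0971]
  [   0.1942     1.2621]
Δx = (I − A)⁻¹ Δd with Δd having +25 in the Beverages component and 0 elsewhere.
So Δx_1 = L_11 · (+25), where L_11 = adj(I−A)_11 / det(I−A) = 0.80 / 0.5150.
Δx_1 = 0.80 × (+25) / 0.5150 = 20.00 / 0.5150 ≈ 38.83.

Δx_1 = 38.83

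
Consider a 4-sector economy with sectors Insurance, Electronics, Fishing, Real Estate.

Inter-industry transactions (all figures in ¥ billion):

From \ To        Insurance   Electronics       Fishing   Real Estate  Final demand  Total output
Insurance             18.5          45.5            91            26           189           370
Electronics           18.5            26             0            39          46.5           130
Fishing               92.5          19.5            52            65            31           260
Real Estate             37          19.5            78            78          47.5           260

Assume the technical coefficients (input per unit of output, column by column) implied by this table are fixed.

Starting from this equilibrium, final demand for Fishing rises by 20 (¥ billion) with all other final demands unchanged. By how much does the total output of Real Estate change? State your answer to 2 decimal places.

Δx_4 = 19.65

Technical coefficients a_ij = z_ij / X_j:
  a_11 = 18.5/370 = 0.05, a_21 = 18.5/370 = 0.05, a_31 = 92.5/370 = 0.25, a_41 = 37/370 = 0.10
  a_12 = 45.5/130 = 0.35, a_22 = 26/130 = 0.20, a_32 = 19.5/130 = 0.15, a_42 = 19.5/130 = 0.15
  a_13 = 91/260 = 0.35, a_23 = 0/260 = 0.00, a_33 = 52/260 = 0.20, a_43 = 78/260 = 0.30
  a_14 = 26/260 = 0.10, a_24 = 39/260 = 0.15, a_34 = 65/260 = 0.25, a_44 = 78/260 = 0.30
I − A =
  [   0.95    -0.35    -0.35    -0.10]
  [  -0.05     0.80     0.00    -0.15]
  [  -0.25    -0.15     0.80    -0.25]
  [  -0.10    -0.15    -0.30     0.70]
Compute the cofactors C_ij = (−1)^(i+j)·(3×3 minor ij) of I−A; the adjugate is their transpose:
adj(I−A) = Cᵀ =
  [ 0.363250   0.236125   0.227875   0.183875]
  [ 0.047500   0.375250   0.061750   0.109250]
  [ 0.163750   0.207625   0.484375   0.240875]
  [ 0.132250   0.203125   0.253375   0.521375]
det(I−A) = Σ_j (I−A)_1j·C_1j = (0.95)(0.363250) + (-0.35)(0.047500) + (-0.35)(0.163750) + (-0.10)(0.132250) = 0.257925
(I − A)⁻¹ = adj(I−A) / det(I−A) ≈
  [   1.4084     0.9155     0.8835     0.7129]
  [   0.1842     1.4549     0.2394     0.4236]
  [   0.6349     0.8050     1.8780     0.9339]
  [   0.5127     0.7875     0.9824     2.0214]
Δx = (I − A)⁻¹ Δd with Δd having +20 in the Fishing component and 0 elsewhere.
So Δx_4 = L_43 · (+20), where L_43 = adj(I−A)_43 / det(I−A) = 0.253375 / 0.257925.
Δx_4 = 0.253375 × (+20) / 0.257925 = 5.0675 / 0.257925 ≈ 19.65.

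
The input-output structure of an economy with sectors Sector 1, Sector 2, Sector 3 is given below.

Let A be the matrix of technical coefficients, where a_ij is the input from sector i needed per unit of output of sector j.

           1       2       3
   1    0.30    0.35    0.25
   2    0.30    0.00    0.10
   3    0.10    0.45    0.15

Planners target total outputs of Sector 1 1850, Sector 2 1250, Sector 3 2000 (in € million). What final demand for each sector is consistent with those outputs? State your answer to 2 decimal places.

I − A =
  [   0.70    -0.35    -0.25]
  [  -0.30     1.00    -0.10]
  [  -0.10    -0.45     0.85]
d = (I − A) x:
  d_1 = (+0.70)·1850 + (-0.35)·1250 + (-0.25)·2000 = 357.50
  d_2 = (-0.30)·1850 + (+1.00)·1250 + (-0.10)·2000 = 495.00
  d_3 = (-0.10)·1850 + (-0.45)·1250 + (+0.85)·2000 = 952.50

d_1 = 357.50, d_2 = 495.00, d_3 = 952.50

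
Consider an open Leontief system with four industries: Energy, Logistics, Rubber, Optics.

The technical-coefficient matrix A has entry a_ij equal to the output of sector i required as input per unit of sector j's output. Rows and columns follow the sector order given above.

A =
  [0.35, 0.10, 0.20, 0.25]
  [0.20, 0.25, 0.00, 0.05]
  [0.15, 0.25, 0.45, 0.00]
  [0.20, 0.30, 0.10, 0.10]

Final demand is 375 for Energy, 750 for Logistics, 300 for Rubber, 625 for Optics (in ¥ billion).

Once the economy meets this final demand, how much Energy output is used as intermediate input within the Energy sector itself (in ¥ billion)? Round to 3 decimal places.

I − A =
  [   0.65    -0.10    -0.20    -0.25]
  [  -0.20     0.75     0.00    -0.05]
  [  -0.15    -0.25     0.55     0.00]
  [  -0.20    -0.30    -0.10     0.90]
Compute the cofactors C_ij = (−1)^(i+j)·(3×3 minor ij) of I−A; the adjugate is their transpose:
adj(I−A) = Cᵀ =
  [ 0.361750   0.142000   0.151250   0.108375]
  [ 0.105250   0.263500   0.046250   0.043875]
  [ 0.146500   0.158500   0.357500   0.049500]
  [ 0.131750   0.137000   0.088750   0.224625]
det(I−A) = Σ_j (I−A)_1j·C_1j = (0.65)(0.361750) + (-0.10)(0.105250) + (-0.20)(0.146500) + (-0.25)(0.131750) = 0.162375
(I − A)⁻¹ = adj(I−A) / det(I−A) ≈
  [   2.2279     0.8745     0.9315     0.6674]
  [   0.6482     1.6228     0.2848     0.2702]
  [   0.9022     0.9761     2.2017     0.3048]
  [   0.8114     0.8437     0.5466     1.3834]
First solve x = (I − A)⁻¹ d = adj(I−A)·d / det(I−A); in particular x_1 = (0.361750·375 + 0.142000·750 + 0.151250·300 + 0.108375·625) / 0.162375 = 355.265625 / 0.162375 ≈ 2187.93303.
Intermediate flow from 1 to 1: z_11 = a_11 · x_1 = 0.35 × 355.265625 / 0.162375 = 124.34296875 / 0.162375 ≈ 765.777.

z_11 = 765.777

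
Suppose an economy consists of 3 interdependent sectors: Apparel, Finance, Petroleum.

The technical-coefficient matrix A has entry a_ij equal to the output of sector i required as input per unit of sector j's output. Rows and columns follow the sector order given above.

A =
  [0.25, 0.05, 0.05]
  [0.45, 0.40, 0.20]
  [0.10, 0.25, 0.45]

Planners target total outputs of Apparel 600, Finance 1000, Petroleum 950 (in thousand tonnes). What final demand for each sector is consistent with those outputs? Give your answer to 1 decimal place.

d_A = 352.5, d_F = 140.0, d_P = 212.5

I − A =
  [   0.75    -0.05    -0.05]
  [  -0.45     0.60    -0.20]
  [  -0.10    -0.25     0.55]
d = (I − A) x:
  d_A = (+0.75)·600 + (-0.05)·1000 + (-0.05)·950 = 352.5
  d_F = (-0.45)·600 + (+0.60)·1000 + (-0.20)·950 = 140.0
  d_P = (-0.10)·600 + (-0.25)·1000 + (+0.55)·950 = 212.5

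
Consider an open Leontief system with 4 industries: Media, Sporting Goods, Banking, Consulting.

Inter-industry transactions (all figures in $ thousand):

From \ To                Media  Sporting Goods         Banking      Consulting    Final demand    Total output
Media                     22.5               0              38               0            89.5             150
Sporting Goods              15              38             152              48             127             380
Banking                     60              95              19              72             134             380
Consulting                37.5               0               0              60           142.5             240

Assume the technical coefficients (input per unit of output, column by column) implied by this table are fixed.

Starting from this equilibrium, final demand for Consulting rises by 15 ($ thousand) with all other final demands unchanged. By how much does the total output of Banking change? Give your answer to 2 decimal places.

Δx_B = 9.18

Technical coefficients a_ij = z_ij / X_j:
  a_MM = 22.5/150 = 0.15, a_SM = 15/150 = 0.10, a_BM = 60/150 = 0.40, a_CM = 37.5/150 = 0.25
  a_MS = 0/380 = 0.00, a_SS = 38/380 = 0.10, a_BS = 95/380 = 0.25, a_CS = 0/380 = 0.00
  a_MB = 38/380 = 0.10, a_SB = 152/380 = 0.40, a_BB = 19/380 = 0.05, a_CB = 0/380 = 0.00
  a_MC = 0/240 = 0.00, a_SC = 48/240 = 0.20, a_BC = 72/240 = 0.30, a_CC = 60/240 = 0.25
I − A =
  [   0.85     0.00    -0.10     0.00]
  [  -0.10     0.90    -0.40    -0.20]
  [  -0.40    -0.25     0.95    -0.30]
  [  -0.25     0.00     0.00     0.75]
Compute the cofactors C_ij = (−1)^(i+j)·(3×3 minor ij) of I−A; the adjugate is their transpose:
adj(I−A) = Cᵀ =
  [ 0.566250   0.018750   0.067500   0.032000]
  [ 0.268750   0.568125   0.267500   0.258500]
  [ 0.368750   0.159375   0.573750   0.272000]
  [ 0.188750   0.006250   0.022500   0.603250]
det(I−A) = Σ_j (I−A)_1j·C_1j = (0.85)(0.566250) + (0.00)(0.268750) + (-0.10)(0.368750) + (0.00)(0.188750) = 0.4444375
(I − A)⁻¹ = adj(I−A) / det(I−A) ≈
  [   1.2741     0.0422     0.1519     0.0720]
  [   0.6047     1.2783     0.6019     0.5816]
  [   0.8297     0.3586     1.2910     0.6120]
  [   0.4247     0.0141     0.0506     1.3573]
Δx = (I − A)⁻¹ Δd with Δd having +15 in the Consulting component and 0 elsewhere.
So Δx_B = L_BC · (+15), where L_BC = adj(I−A)_BC / det(I−A) = 0.272000 / 0.4444375.
Δx_B = 0.272000 × (+15) / 0.4444375 = 4.08 / 0.4444375 ≈ 9.18.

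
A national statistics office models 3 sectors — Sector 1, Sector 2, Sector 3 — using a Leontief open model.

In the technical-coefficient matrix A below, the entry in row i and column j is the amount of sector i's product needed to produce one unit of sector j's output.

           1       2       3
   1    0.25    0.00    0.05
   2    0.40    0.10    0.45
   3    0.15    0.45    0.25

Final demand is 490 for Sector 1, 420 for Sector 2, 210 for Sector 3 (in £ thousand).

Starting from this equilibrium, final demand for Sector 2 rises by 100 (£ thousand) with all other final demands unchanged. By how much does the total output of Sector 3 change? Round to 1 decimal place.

Δx_3 = 99.7

I − A =
  [   0.75     0.00    -0.05]
  [  -0.40     0.90    -0.45]
  [  -0.15    -0.45     0.75]
Cofactors of I−A, C_ij = (−1)^(i+j)·(minor ij) (rows/columns in the sector order above):
  C_11 = (0.90)(0.75) − (-0.45)(-0.45) = 0.4725
  C_12 = −[(-0.40)(0.75) − (-0.45)(-0.15)] = 0.3675
  C_13 = (-0.40)(-0.45) − (0.90)(-0.15) = 0.3150
  C_21 = −[(0.00)(0.75) − (-0.05)(-0.45)] = 0.0225
  C_22 = (0.75)(0.75) − (-0.05)(-0.15) = 0.5550
  C_23 = −[(0.75)(-0.45) − (0.00)(-0.15)] = 0.3375
  C_31 = (0.00)(-0.45) − (-0.05)(0.90) = 0.0450
  C_32 = −[(0.75)(-0.45) − (-0.05)(-0.40)] = 0.3575
  C_33 = (0.75)(0.90) − (0.00)(-0.40) = 0.6750
det(I−A) = Σ_j (I−A)_1j·C_1j = (0.75)(0.4725) + (0.00)(0.3675) + (-0.05)(0.3150) = 0.338625
adj(I−A) = Cᵀ =
  [ 0.4725   0.0225   0.0450]
  [ 0.3675   0.5550   0.3575]
  [ 0.3150   0.3375   0.6750]
(I − A)⁻¹ = adj(I−A) / det(I−A) ≈
  [   1.3953     0.0664     0.1329]
  [   1.0853     1.6390     1.0557]
  [   0.9302     0.9967     1.9934]
Δx = (I − A)⁻¹ Δd with Δd having +100 in the Sector 2 component and 0 elsewhere.
So Δx_3 = L_32 · (+100), where L_32 = adj(I−A)_32 / det(I−A) = 0.3375 / 0.338625.
Δx_3 = 0.3375 × (+100) / 0.338625 = 33.75 / 0.338625 ≈ 99.7.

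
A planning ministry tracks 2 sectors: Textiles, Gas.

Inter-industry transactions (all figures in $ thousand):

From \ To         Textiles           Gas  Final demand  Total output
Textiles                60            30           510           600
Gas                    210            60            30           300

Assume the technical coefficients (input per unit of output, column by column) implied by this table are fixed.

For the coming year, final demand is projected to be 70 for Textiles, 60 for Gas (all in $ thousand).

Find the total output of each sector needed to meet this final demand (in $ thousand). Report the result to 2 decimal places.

Technical coefficients a_ij = z_ij / X_j:
  a_11 = 60/600 = 0.10, a_21 = 210/600 = 0.35
  a_12 = 30/300 = 0.10, a_22 = 60/300 = 0.20
I − A =
  [   0.90    -0.10]
  [  -0.35     0.80]
det(I−A) = (0.90)(0.80) − (-0.10)(-0.35) = 0.6850
adj(I−A) = [[0.80, 0.10], [0.35, 0.90]]
(I − A)⁻¹ = adj(I−A) / det(I−A) ≈
  [   1.1679     0.1460]
  [   0.5109     1.3139]
x = (I − A)⁻¹ d = adj(I−A)·d / det(I−A), with det(I−A) = 0.6850:
  x_1 = (0.80·70 + 0.10·60) / 0.6850 = 62.00 / 0.6850 ≈ 90.51
  x_2 = (0.35·70 + 0.90·60) / 0.6850 = 78.50 / 0.6850 ≈ 114.60

x_1 = 90.51, x_2 = 114.60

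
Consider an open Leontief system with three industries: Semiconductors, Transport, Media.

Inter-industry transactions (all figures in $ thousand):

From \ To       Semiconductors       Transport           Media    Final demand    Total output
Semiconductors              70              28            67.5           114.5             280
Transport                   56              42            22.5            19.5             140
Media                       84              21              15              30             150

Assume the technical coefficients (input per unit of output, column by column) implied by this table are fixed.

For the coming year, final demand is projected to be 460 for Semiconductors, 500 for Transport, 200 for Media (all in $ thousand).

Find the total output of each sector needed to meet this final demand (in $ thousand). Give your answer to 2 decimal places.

x_S = 1560.35, x_T = 1368.03, x_M = 970.34

Technical coefficients a_ij = z_ij / X_j:
  a_SS = 70/280 = 0.25, a_TS = 56/280 = 0.20, a_MS = 84/280 = 0.30
  a_ST = 28/140 = 0.20, a_TT = 42/140 = 0.30, a_MT = 21/140 = 0.15
  a_SM = 67.5/150 = 0.45, a_TM = 22.5/150 = 0.15, a_MM = 15/150 = 0.10
I − A =
  [   0.75    -0.20    -0.45]
  [  -0.20     0.70    -0.15]
  [  -0.30    -0.15     0.90]
Cofactors of I−A, C_ij = (−1)^(i+j)·(minor ij) (rows/columns in the sector order above):
  C_11 = (0.70)(0.90) − (-0.15)(-0.15) = 0.6075
  C_12 = −[(-0.20)(0.90) − (-0.15)(-0.30)] = 0.2250
  C_13 = (-0.20)(-0.15) − (0.70)(-0.30) = 0.2400
  C_21 = −[(-0.20)(0.90) − (-0.45)(-0.15)] = 0.2475
  C_22 = (0.75)(0.90) − (-0.45)(-0.30) = 0.5400
  C_23 = −[(0.75)(-0.15) − (-0.20)(-0.30)] = 0.1725
  C_31 = (-0.20)(-0.15) − (-0.45)(0.70) = 0.3450
  C_32 = −[(0.75)(-0.15) − (-0.45)(-0.20)] = 0.2025
  C_33 = (0.75)(0.70) − (-0.20)(-0.20) = 0.4850
det(I−A) = Σ_j (I−A)_1j·C_1j = (0.75)(0.6075) + (-0.20)(0.2250) + (-0.45)(0.2400) = 0.302625
adj(I−A) = Cᵀ =
  [ 0.6075   0.2475   0.3450]
  [ 0.2250   0.5400   0.2025]
  [ 0.2400   0.1725   0.4850]
(I − A)⁻¹ = adj(I−A) / det(I−A) ≈
  [   2.0074     0.8178     1.1400]
  [   0.7435     1.7844     0.6691]
  [   0.7931     0.5700     1.6026]
x = (I − A)⁻¹ d = adj(I−A)·d / det(I−A), with det(I−A) = 0.302625:
  x_S = (0.6075·460 + 0.2475·500 + 0.3450·200) / 0.302625 = 472.20 / 0.302625 ≈ 1560.35
  x_T = (0.2250·460 + 0.5400·500 + 0.2025·200) / 0.302625 = 414.00 / 0.302625 ≈ 1368.03
  x_M = (0.2400·460 + 0.1725·500 + 0.4850·200) / 0.302625 = 293.65 / 0.302625 ≈ 970.34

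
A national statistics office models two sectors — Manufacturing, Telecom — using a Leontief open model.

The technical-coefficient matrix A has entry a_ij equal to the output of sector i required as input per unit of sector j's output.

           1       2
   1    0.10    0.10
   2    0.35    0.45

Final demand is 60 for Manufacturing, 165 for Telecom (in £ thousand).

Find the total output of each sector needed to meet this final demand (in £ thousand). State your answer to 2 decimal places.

x_1 = 107.61, x_2 = 368.48

I − A =
  [   0.90    -0.10]
  [  -0.35     0.55]
det(I−A) = (0.90)(0.55) − (-0.10)(-0.35) = 0.4600
adj(I−A) = [[0.55, 0.10], [0.35, 0.90]]
(I − A)⁻¹ = adj(I−A) / det(I−A) ≈
  [   1.1957     0.2174]
  [   0.7609     1.9565]
x = (I − A)⁻¹ d = adj(I−A)·d / det(I−A), with det(I−A) = 0.4600:
  x_1 = (0.55·60 + 0.10·165) / 0.4600 = 49.50 / 0.4600 ≈ 107.61
  x_2 = (0.35·60 + 0.90·165) / 0.4600 = 169.50 / 0.4600 ≈ 368.48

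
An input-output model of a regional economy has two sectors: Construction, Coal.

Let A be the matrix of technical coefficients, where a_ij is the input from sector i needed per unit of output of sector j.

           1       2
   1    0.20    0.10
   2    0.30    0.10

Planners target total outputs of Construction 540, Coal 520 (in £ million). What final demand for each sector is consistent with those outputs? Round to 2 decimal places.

I − A =
  [   0.80    -0.10]
  [  -0.30     0.90]
d = (I − A) x:
  d_1 = (+0.80)·540 + (-0.10)·520 = 380.00
  d_2 = (-0.30)·540 + (+0.90)·520 = 306.00

d_1 = 380.00, d_2 = 306.00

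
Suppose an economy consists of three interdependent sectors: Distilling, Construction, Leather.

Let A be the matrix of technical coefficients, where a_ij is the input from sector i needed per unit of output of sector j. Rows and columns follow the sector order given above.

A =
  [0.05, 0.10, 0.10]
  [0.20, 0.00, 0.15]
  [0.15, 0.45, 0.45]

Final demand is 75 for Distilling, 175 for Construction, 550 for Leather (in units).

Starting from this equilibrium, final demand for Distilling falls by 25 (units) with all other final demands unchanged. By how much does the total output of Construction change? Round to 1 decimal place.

Δx_2 = -7.9

I − A =
  [   0.95    -0.10    -0.10]
  [  -0.20     1.00    -0.15]
  [  -0.15    -0.45     0.55]
Cofactors of I−A, C_ij = (−1)^(i+j)·(minor ij) (rows/columns in the sector order above):
  C_11 = (1.00)(0.55) − (-0.15)(-0.45) = 0.4825
  C_12 = −[(-0.20)(0.55) − (-0.15)(-0.15)] = 0.1325
  C_13 = (-0.20)(-0.45) − (1.00)(-0.15) = 0.2400
  C_21 = −[(-0.10)(0.55) − (-0.10)(-0.45)] = 0.1000
  C_22 = (0.95)(0.55) − (-0.10)(-0.15) = 0.5075
  C_23 = −[(0.95)(-0.45) − (-0.10)(-0.15)] = 0.4425
  C_31 = (-0.10)(-0.15) − (-0.10)(1.00) = 0.1150
  C_32 = −[(0.95)(-0.15) − (-0.10)(-0.20)] = 0.1625
  C_33 = (0.95)(1.00) − (-0.10)(-0.20) = 0.9300
det(I−A) = Σ_j (I−A)_1j·C_1j = (0.95)(0.4825) + (-0.10)(0.1325) + (-0.10)(0.2400) = 0.421125
adj(I−A) = Cᵀ =
  [ 0.4825   0.1000   0.1150]
  [ 0.1325   0.5075   0.1625]
  [ 0.2400   0.4425   0.9300]
(I − A)⁻¹ = adj(I−A) / det(I−A) ≈
  [   1.1457     0.2375     0.2731]
  [   0.3146     1.2051     0.3859]
  [   0.5699     1.0508     2.2084]
Δx = (I − A)⁻¹ Δd with Δd having -25 in the Distilling component and 0 elsewhere.
So Δx_2 = L_21 · (-25), where L_21 = adj(I−A)_21 / det(I−A) = 0.1325 / 0.421125.
Δx_2 = 0.1325 × (-25) / 0.421125 = -3.3125 / 0.421125 ≈ -7.9.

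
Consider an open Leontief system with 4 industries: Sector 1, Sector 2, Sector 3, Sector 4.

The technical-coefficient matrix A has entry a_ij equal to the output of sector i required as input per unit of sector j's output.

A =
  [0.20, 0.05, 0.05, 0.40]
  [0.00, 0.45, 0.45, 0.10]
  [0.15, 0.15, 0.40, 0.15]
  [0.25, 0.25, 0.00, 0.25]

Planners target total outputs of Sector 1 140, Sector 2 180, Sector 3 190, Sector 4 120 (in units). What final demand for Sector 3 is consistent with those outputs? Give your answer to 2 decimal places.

I − A =
  [   0.80    -0.05    -0.05    -0.40]
  [   0.00     0.55    -0.45    -0.10]
  [  -0.15    -0.15     0.60    -0.15]
  [  -0.25    -0.25     0.00     0.75]
d = (I − A) x:
  d_1 = (+0.80)·140 + (-0.05)·180 + (-0.05)·190 + (-0.40)·120 = 45.50
  d_2 = (+0.00)·140 + (+0.55)·180 + (-0.45)·190 + (-0.10)·120 = 1.50
  d_3 = (-0.15)·140 + (-0.15)·180 + (+0.60)·190 + (-0.15)·120 = 48.00
  d_4 = (-0.25)·140 + (-0.25)·180 + (+0.00)·190 + (+0.75)·120 = 10.00

d_3 = 48.00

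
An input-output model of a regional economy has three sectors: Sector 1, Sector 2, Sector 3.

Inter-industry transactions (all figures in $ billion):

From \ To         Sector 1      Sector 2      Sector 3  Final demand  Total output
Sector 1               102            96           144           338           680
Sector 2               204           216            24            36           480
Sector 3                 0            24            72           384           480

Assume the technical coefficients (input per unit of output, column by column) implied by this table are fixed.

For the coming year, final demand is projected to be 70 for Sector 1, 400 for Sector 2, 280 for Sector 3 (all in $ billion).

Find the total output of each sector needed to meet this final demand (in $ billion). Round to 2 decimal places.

x_1 = 457.84, x_2 = 1012.36, x_3 = 388.96

Technical coefficients a_ij = z_ij / X_j:
  a_11 = 102/680 = 0.15, a_21 = 204/680 = 0.30, a_31 = 0/680 = 0.00
  a_12 = 96/480 = 0.20, a_22 = 216/480 = 0.45, a_32 = 24/480 = 0.05
  a_13 = 144/480 = 0.30, a_23 = 24/480 = 0.05, a_33 = 72/480 = 0.15
I − A =
  [   0.85    -0.20    -0.30]
  [  -0.30     0.55    -0.05]
  [   0.00    -0.05     0.85]
Cofactors of I−A, C_ij = (−1)^(i+j)·(minor ij) (rows/columns in the sector order above):
  C_11 = (0.55)(0.85) − (-0.05)(-0.05) = 0.4650
  C_12 = −[(-0.30)(0.85) − (-0.05)(0.00)] = 0.2550
  C_13 = (-0.30)(-0.05) − (0.55)(0.00) = 0.0150
  C_21 = −[(-0.20)(0.85) − (-0.30)(-0.05)] = 0.1850
  C_22 = (0.85)(0.85) − (-0.30)(0.00) = 0.7225
  C_23 = −[(0.85)(-0.05) − (-0.20)(0.00)] = 0.0425
  C_31 = (-0.20)(-0.05) − (-0.30)(0.55) = 0.1750
  C_32 = −[(0.85)(-0.05) − (-0.30)(-0.30)] = 0.1325
  C_33 = (0.85)(0.55) − (-0.20)(-0.30) = 0.4075
det(I−A) = Σ_j (I−A)_1j·C_1j = (0.85)(0.4650) + (-0.20)(0.2550) + (-0.30)(0.0150) = 0.33975
adj(I−A) = Cᵀ =
  [ 0.4650   0.1850   0.1750]
  [ 0.2550   0.7225   0.1325]
  [ 0.0150   0.0425   0.4075]
(I − A)⁻¹ = adj(I−A) / det(I−A) ≈
  [   1.3687     0.5445     0.5151]
  [   0.7506     2.1266     0.3900]
  [   0.0442     0.1251     1.1994]
x = (I − A)⁻¹ d = adj(I−A)·d / det(I−A), with det(I−A) = 0.33975:
  x_1 = (0.4650·70 + 0.1850·400 + 0.1750·280) / 0.33975 = 155.55 / 0.33975 ≈ 457.84
  x_2 = (0.2550·70 + 0.7225·400 + 0.1325·280) / 0.33975 = 343.95 / 0.33975 ≈ 1012.36
  x_3 = (0.0150·70 + 0.0425·400 + 0.4075·280) / 0.33975 = 132.15 / 0.33975 ≈ 388.96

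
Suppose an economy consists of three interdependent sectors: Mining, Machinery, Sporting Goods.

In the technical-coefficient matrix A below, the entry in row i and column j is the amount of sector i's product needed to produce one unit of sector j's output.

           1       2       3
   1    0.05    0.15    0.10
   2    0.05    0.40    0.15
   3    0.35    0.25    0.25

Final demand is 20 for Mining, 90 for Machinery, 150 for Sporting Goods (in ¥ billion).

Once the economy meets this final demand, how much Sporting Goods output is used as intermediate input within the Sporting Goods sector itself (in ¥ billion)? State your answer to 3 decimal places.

I − A =
  [   0.95    -0.15    -0.10]
  [  -0.05     0.60    -0.15]
  [  -0.35    -0.25     0.75]
Cofactors of I−A, C_ij = (−1)^(i+j)·(minor ij) (rows/columns in the sector order above):
  C_11 = (0.60)(0.75) − (-0.15)(-0.25) = 0.4125
  C_12 = −[(-0.05)(0.75) − (-0.15)(-0.35)] = 0.0900
  C_13 = (-0.05)(-0.25) − (0.60)(-0.35) = 0.2225
  C_21 = −[(-0.15)(0.75) − (-0.10)(-0.25)] = 0.1375
  C_22 = (0.95)(0.75) − (-0.10)(-0.35) = 0.6775
  C_23 = −[(0.95)(-0.25) − (-0.15)(-0.35)] = 0.2900
  C_31 = (-0.15)(-0.15) − (-0.10)(0.60) = 0.0825
  C_32 = −[(0.95)(-0.15) − (-0.10)(-0.05)] = 0.1475
  C_33 = (0.95)(0.60) − (-0.15)(-0.05) = 0.5625
det(I−A) = Σ_j (I−A)_1j·C_1j = (0.95)(0.4125) + (-0.15)(0.0900) + (-0.10)(0.2225) = 0.356125
adj(I−A) = Cᵀ =
  [ 0.4125   0.1375   0.0825]
  [ 0.0900   0.6775   0.1475]
  [ 0.2225   0.2900   0.5625]
(I − A)⁻¹ = adj(I−A) / det(I−A) ≈
  [   1.1583     0.3861     0.2317]
  [   0.2527     1.9024     0.4142]
  [   0.6248     0.8143     1.5795]
First solve x = (I − A)⁻¹ d = adj(I−A)·d / det(I−A); in particular x_3 = (0.2225·20 + 0.2900·90 + 0.5625·150) / 0.356125 = 114.925 / 0.356125 ≈ 322.70972.
Intermediate flow from 3 to 3: z_33 = a_33 · x_3 = 0.25 × 114.925 / 0.356125 = 28.73125 / 0.356125 ≈ 80.677.

z_33 = 80.677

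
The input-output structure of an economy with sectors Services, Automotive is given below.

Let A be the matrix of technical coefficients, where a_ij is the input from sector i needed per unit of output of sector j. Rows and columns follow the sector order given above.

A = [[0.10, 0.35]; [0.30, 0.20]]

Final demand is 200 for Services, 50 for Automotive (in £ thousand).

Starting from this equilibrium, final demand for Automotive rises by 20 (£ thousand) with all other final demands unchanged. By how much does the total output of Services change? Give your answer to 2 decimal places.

Δx_1 = 11.38

I − A =
  [   0.90    -0.35]
  [  -0.30     0.80]
det(I−A) = (0.90)(0.80) − (-0.35)(-0.30) = 0.6150
adj(I−A) = [[0.80, 0.35], [0.30, 0.90]]
(I − A)⁻¹ = adj(I−A) / det(I−A) ≈
  [   1.3008     0.5691]
  [   0.4878     1.4634]
Δx = (I − A)⁻¹ Δd with Δd having +20 in the Automotive component and 0 elsewhere.
So Δx_1 = L_12 · (+20), where L_12 = adj(I−A)_12 / det(I−A) = 0.35 / 0.6150.
Δx_1 = 0.35 × (+20) / 0.6150 = 7.00 / 0.6150 ≈ 11.38.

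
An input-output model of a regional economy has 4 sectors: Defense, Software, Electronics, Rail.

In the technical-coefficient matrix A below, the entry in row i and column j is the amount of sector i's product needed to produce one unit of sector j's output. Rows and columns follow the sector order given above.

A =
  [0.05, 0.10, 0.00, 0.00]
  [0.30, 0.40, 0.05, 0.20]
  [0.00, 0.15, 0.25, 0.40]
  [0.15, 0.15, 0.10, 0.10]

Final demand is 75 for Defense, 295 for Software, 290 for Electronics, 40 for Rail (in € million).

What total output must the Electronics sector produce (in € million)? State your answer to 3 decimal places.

I − A =
  [   0.95    -0.10     0.00     0.00]
  [  -0.30     0.60    -0.05    -0.20]
  [   0.00    -0.15     0.75    -0.40]
  [  -0.15    -0.15    -0.10     0.90]
Compute the cofactors C_ij = (−1)^(i+j)·(3×3 minor ij) of I−A; the adjugate is their transpose:
adj(I−A) = Cᵀ =
  [ 0.345750   0.063500   0.006500   0.017000]
  [ 0.216000   0.603250   0.061750   0.161500]
  [ 0.099000   0.191250   0.454500   0.244500]
  [ 0.104625   0.132375   0.061875   0.397875]
det(I−A) = Σ_j (I−A)_1j·C_1j = (0.95)(0.345750) + (-0.10)(0.216000) + (0.00)(0.099000) + (0.00)(0.104625) = 0.3068625
(I − A)⁻¹ = adj(I−A) / det(I−A) ≈
  [   1.1267     0.2069     0.0212     0.0554]
  [   0.7039     1.9659     0.2012     0.5263]
  [   0.3226     0.6232     1.4811     0.7968]
  [   0.3410     0.4314     0.2016     1.2966]
x = (I − A)⁻¹ d = adj(I−A)·d / det(I−A), with det(I−A) = 0.3068625:
  x_1 = (0.345750·75 + 0.063500·295 + 0.006500·290 + 0.017000·40) / 0.3068625 = 47.22875 / 0.3068625 ≈ 153.909
  x_2 = (0.216000·75 + 0.603250·295 + 0.061750·290 + 0.161500·40) / 0.3068625 = 218.52625 / 0.3068625 ≈ 712.131
  x_3 = (0.099000·75 + 0.191250·295 + 0.454500·290 + 0.244500·40) / 0.3068625 = 205.42875 / 0.3068625 ≈ 669.449
  x_4 = (0.104625·75 + 0.132375·295 + 0.061875·290 + 0.397875·40) / 0.3068625 = 80.75625 / 0.3068625 ≈ 263.168

x_3 = 669.449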